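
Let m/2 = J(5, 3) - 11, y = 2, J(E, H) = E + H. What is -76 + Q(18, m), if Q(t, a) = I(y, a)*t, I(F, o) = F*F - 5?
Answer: -94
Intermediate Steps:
I(F, o) = -5 + F**2 (I(F, o) = F**2 - 5 = -5 + F**2)
m = -6 (m = 2*((5 + 3) - 11) = 2*(8 - 11) = 2*(-3) = -6)
Q(t, a) = -t (Q(t, a) = (-5 + 2**2)*t = (-5 + 4)*t = -t)
-76 + Q(18, m) = -76 - 1*18 = -76 - 18 = -94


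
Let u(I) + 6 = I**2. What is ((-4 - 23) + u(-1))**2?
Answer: 1024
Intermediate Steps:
u(I) = -6 + I**2
((-4 - 23) + u(-1))**2 = ((-4 - 23) + (-6 + (-1)**2))**2 = (-27 + (-6 + 1))**2 = (-27 - 5)**2 = (-32)**2 = 1024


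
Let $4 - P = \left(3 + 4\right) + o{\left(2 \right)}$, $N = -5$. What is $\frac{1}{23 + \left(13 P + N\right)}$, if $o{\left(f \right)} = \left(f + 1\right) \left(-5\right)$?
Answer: $\frac{1}{174} \approx 0.0057471$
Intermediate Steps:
$o{\left(f \right)} = -5 - 5 f$ ($o{\left(f \right)} = \left(1 + f\right) \left(-5\right) = -5 - 5 f$)
$P = 12$ ($P = 4 - \left(\left(3 + 4\right) - 15\right) = 4 - \left(7 - 15\right) = 4 - -8 = 4 + 8 = 12$)
$\frac{1}{23 + \left(13 P + N\right)} = \frac{1}{23 + \left(13 \cdot 12 - 5\right)} = \frac{1}{23 + \left(156 - 5\right)} = \frac{1}{23 + 151} = \frac{1}{174}$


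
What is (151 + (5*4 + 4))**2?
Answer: 30625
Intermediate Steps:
(151 + (5*4 + 4))**2 = (151 + (20 + 4))**2 = (151 + 24)**2 = 175**2 = 30625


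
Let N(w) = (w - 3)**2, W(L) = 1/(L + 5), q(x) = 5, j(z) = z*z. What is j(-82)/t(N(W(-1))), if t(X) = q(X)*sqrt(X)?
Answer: 26896/55 ≈ 489.02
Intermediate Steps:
j(z) = z**2
W(L) = 1/(5 + L)
N(w) = (-3 + w)**2
t(X) = 5*sqrt(X)
j(-82)/t(N(W(-1))) = (-82)**2/((5*sqrt((-3 + 1/(5 - 1))**2))) = 6724/((5*sqrt((-3 + 1/4)**2))) = 6724/((5*sqrt((-11/4)**2))) = 6724/((5*sqrt(121/16))) = 6724/((5*(11/4))) = 6724/(55/4) = 6724*(4/55) = 26896/55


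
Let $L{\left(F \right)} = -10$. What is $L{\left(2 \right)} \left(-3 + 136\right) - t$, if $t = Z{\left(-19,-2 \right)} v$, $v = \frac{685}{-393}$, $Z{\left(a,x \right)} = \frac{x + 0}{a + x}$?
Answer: $- \frac{10975120}{8253} \approx -1329.8$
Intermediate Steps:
$Z{\left(a,x \right)} = \frac{x}{a + x}$
$v = - \frac{685}{393}$ ($v = 685 \left(- \frac{1}{393}\right) = - \frac{685}{393} \approx -1.743$)
$t = - \frac{1370}{8253}$ ($t = - \frac{2}{-19 - 2} \left(- \frac{685}{393}\right) = - \frac{2}{-21} \left(- \frac{685}{393}\right) = \left(-2\right) \left(- \frac{1}{21}\right) \left(- \frac{685}{393}\right) = \frac{2}{21} \left(- \frac{685}{393}\right) = - \frac{1370}{8253} \approx -0.166$)
$L{\left(2 \right)} \left(-3 + 136\right) - t = - 10 \left(-3 + 136\right) - - \frac{1370}{8253} = \left(-10\right) 133 + \frac{1370}{8253} = -1330 + \frac{1370}{8253} = - \frac{10975120}{8253}$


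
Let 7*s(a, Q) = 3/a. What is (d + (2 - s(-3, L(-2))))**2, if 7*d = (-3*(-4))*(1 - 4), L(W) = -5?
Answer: 9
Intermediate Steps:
s(a, Q) = 3/(7*a) (s(a, Q) = (3/a)/7 = 3/(7*a))
d = -36/7 (d = ((-3*(-4))*(1 - 4))/7 = (12*(-3))/7 = (1/7)*(-36) = -36/7 ≈ -5.1429)
(d + (2 - s(-3, L(-2))))**2 = (-36/7 + (2 - 3/(7*(-3))))**2 = (-36/7 + (2 - 3*(-1)/(7*3)))**2 = (-36/7 + (2 - 1*(-1/7)))**2 = (-36/7 + (2 + 1/7))**2 = (-36/7 + 15/7)**2 = (-3)**2 = 9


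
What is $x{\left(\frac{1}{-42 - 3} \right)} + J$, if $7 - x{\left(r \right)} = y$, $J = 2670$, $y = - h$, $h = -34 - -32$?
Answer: $2675$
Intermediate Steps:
$h = -2$ ($h = -34 + 32 = -2$)
$y = 2$ ($y = \left(-1\right) \left(-2\right) = 2$)
$x{\left(r \right)} = 5$ ($x{\left(r \right)} = 7 - 2 = 5$)
$x{\left(\frac{1}{-42 - 3} \right)} + J = 5 + 2670 = 2675$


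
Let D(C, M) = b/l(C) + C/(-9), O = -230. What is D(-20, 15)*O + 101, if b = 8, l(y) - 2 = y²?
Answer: -250057/603 ≈ -414.69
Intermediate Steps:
l(y) = 2 + y²
D(C, M) = 8/(2 + C²) - C/9 (D(C, M) = 8/(2 + C²) + C/(-9) = 8/(2 + C²) + C*(-⅑) = 8/(2 + C²) - C/9)
D(-20, 15)*O + 101 = ((72 - 1*(-20)*(2 + (-20)²))/(9*(2 + (-20)²)))*(-230) + 101 = ((72 - 1*(-20)*(2 + 400))/(9*(2 + 400)))*(-230) + 101 = ((⅑)*(72 - 1*(-20)*402)/402)*(-230) + 101 = ((⅑)*(1/402)*(72 + 8040))*(-230) + 101 = ((⅑)*(1/402)*8112)*(-230) + 101 = (1352/603)*(-230) + 101 = -310960/603 + 101 = -250057/603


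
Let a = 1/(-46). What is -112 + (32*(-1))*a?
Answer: -2560/23 ≈ -111.30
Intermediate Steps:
a = -1/46 ≈ -0.021739
-112 + (32*(-1))*a = -112 + (32*(-1))*(-1/46) = -112 - 32*(-1/46) = -112 + 16/23 = -2560/23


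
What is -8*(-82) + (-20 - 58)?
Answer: 578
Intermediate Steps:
-8*(-82) + (-20 - 58) = 656 - 78 = 578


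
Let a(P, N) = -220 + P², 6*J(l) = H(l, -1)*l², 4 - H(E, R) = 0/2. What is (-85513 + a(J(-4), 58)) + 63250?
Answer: -201323/9 ≈ -22369.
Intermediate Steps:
H(E, R) = 4 (H(E, R) = 4 - 0/2 = 4 - 1*0 = 4 + 0 = 4)
J(l) = 2*l²/3 (J(l) = (4*l²)/6 = 2*l²/3)
(-85513 + a(J(-4), 58)) + 63250 = (-85513 + (-220 + ((⅔)*(-4)²)²)) + 63250 = (-85513 + (-220 + ((⅔)*16)²)) + 63250 = (-85513 + (-220 + (32/3)²)) + 63250 = (-85513 + (-220 + 1024/9)) + 63250 = (-85513 - 956/9) + 63250 = -770573/9 + 63250 = -201323/9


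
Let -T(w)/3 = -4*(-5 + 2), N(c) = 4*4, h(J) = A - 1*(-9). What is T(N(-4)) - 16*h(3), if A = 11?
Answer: -356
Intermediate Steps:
h(J) = 20 (h(J) = 11 - 1*(-9) = 11 + 9 = 20)
N(c) = 16
T(w) = -36 (T(w) = -(-12)*(-5 + 2) = -(-12)*(-3) = -3*12 = -36)
T(N(-4)) - 16*h(3) = -36 - 16*20 = -36 - 320 = -356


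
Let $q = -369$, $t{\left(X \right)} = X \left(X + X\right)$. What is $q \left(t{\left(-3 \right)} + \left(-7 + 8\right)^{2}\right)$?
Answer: $-7011$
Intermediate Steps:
$t{\left(X \right)} = 2 X^{2}$ ($t{\left(X \right)} = X 2 X = 2 X^{2}$)
$q \left(t{\left(-3 \right)} + \left(-7 + 8\right)^{2}\right) = - 369 \left(2 \left(-3\right)^{2} + \left(-7 + 8\right)^{2}\right) = - 369 \left(2 \cdot 9 + 1^{2}\right) = - 369 \left(18 + 1\right) = \left(-369\right) 19 = -7011$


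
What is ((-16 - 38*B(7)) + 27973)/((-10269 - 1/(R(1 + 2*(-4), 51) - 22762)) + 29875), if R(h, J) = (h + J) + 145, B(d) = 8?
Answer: 624211169/442566239 ≈ 1.4104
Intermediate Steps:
R(h, J) = 145 + J + h (R(h, J) = (J + h) + 145 = 145 + J + h)
((-16 - 38*B(7)) + 27973)/((-10269 - 1/(R(1 + 2*(-4), 51) - 22762)) + 29875) = ((-16 - 38*8) + 27973)/((-10269 - 1/((145 + 51 + (1 + 2*(-4))) - 22762)) + 29875) = ((-16 - 304) + 27973)/((-10269 - 1/((145 + 51 + (1 - 8)) - 22762)) + 29875) = (-320 + 27973)/((-10269 - 1/((145 + 51 - 7) - 22762)) + 29875) = 27653/((-10269 - 1/(189 - 22762)) + 29875) = 27653/((-10269 - 1/(-22573)) + 29875) = 27653/((-10269 - 1*(-1/22573)) + 29875) = 27653/((-10269 + 1/22573) + 29875) = 27653/(-231802136/22573 + 29875) = 27653/(442566239/22573) = 27653*(22573/442566239) = 624211169/442566239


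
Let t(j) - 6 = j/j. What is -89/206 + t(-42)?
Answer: 1353/206 ≈ 6.5680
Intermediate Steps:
t(j) = 7 (t(j) = 6 + j/j = 6 + 1 = 7)
-89/206 + t(-42) = -89/206 + 7 = 1353/206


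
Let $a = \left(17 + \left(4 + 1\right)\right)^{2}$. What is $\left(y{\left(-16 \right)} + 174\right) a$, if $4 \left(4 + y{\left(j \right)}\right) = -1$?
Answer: $82159$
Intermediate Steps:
$y{\left(j \right)} = - \frac{17}{4}$ ($y{\left(j \right)} = -4 + \frac{1}{4} \left(-1\right) = -4 - \frac{1}{4} = - \frac{17}{4}$)
$a = 484$ ($a = \left(17 + 5\right)^{2} = 22^{2} = 484$)
$\left(y{\left(-16 \right)} + 174\right) a = \left(- \frac{17}{4} + 174\right) 484 = \frac{679}{4} \cdot 484 = 82159$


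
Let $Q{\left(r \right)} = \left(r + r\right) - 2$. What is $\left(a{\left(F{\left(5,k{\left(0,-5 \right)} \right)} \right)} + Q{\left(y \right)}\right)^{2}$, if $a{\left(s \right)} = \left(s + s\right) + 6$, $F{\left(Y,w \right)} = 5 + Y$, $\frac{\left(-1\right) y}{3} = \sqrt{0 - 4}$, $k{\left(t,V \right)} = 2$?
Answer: $432 - 576 i \approx 432.0 - 576.0 i$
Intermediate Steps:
$y = - 6 i$ ($y = - 3 \sqrt{0 - 4} = - 3 \sqrt{-4} = - 3 \cdot 2 i = - 6 i \approx - 6.0 i$)
$a{\left(s \right)} = 6 + 2 s$ ($a{\left(s \right)} = 2 s + 6 = 6 + 2 s$)
$Q{\left(r \right)} = -2 + 2 r$ ($Q{\left(r \right)} = 2 r - 2 = -2 + 2 r$)
$\left(a{\left(F{\left(5,k{\left(0,-5 \right)} \right)} \right)} + Q{\left(y \right)}\right)^{2} = \left(\left(6 + 2 \left(5 + 5\right)\right) - \left(2 - 2 \left(- 6 i\right)\right)\right)^{2} = \left(\left(6 + 2 \cdot 10\right) - \left(2 + 12 i\right)\right)^{2} = \left(\left(6 + 20\right) - \left(2 + 12 i\right)\right)^{2} = \left(26 - \left(2 + 12 i\right)\right)^{2} = \left(24 - 12 i\right)^{2}$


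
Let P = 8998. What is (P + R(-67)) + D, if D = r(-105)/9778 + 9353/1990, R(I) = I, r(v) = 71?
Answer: 218433364/24445 ≈ 8935.7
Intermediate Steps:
D = 115069/24445 (D = 71/9778 + 9353/1990 = 71*(1/9778) + 9353*(1/1990) = 71/9778 + 47/10 = 115069/24445 ≈ 4.7073)
(P + R(-67)) + D = (8998 - 67) + 115069/24445 = 8931 + 115069/24445 = 218433364/24445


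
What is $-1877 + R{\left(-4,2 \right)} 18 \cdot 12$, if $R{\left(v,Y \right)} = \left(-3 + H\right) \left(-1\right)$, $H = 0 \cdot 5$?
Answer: $-1229$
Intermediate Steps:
$H = 0$
$R{\left(v,Y \right)} = 3$ ($R{\left(v,Y \right)} = \left(-3 + 0\right) \left(-1\right) = \left(-3\right) \left(-1\right) = 3$)
$-1877 + R{\left(-4,2 \right)} 18 \cdot 12 = -1877 + 3 \cdot 18 \cdot 12 = -1877 + 54 \cdot 12 = -1877 + 648 = -1229$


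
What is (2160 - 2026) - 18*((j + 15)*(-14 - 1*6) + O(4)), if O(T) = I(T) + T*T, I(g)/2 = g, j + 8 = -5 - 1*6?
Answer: -1738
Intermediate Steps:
j = -19 (j = -8 + (-5 - 1*6) = -8 + (-5 - 6) = -8 - 11 = -19)
I(g) = 2*g
O(T) = T**2 + 2*T (O(T) = 2*T + T*T = 2*T + T**2 = T**2 + 2*T)
(2160 - 2026) - 18*((j + 15)*(-14 - 1*6) + O(4)) = (2160 - 2026) - 18*((-19 + 15)*(-14 - 1*6) + 4*(2 + 4)) = 134 - 18*(-4*(-14 - 6) + 4*6) = 134 - 18*(-4*(-20) + 24) = 134 - 18*(80 + 24) = 134 - 18*104 = 134 - 1872 = -1738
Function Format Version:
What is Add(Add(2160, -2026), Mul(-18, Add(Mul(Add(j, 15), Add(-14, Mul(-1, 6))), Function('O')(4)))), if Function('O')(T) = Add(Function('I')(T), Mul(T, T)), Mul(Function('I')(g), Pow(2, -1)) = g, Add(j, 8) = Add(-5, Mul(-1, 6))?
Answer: -1738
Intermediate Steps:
j = -19 (j = Add(-8, Add(-5, Mul(-1, 6))) = Add(-8, Add(-5, -6)) = Add(-8, -11) = -19)
Function('I')(g) = Mul(2, g)
Function('O')(T) = Add(Pow(T, 2), Mul(2, T)) (Function('O')(T) = Add(Mul(2, T), Mul(T, T)) = Add(Mul(2, T), Pow(T, 2)) = Add(Pow(T, 2), Mul(2, T)))
Add(Add(2160, -2026), Mul(-18, Add(Mul(Add(j, 15), Add(-14, Mul(-1, 6))), Function('O')(4)))) = Add(Add(2160, -2026), Mul(-18, Add(Mul(Add(-19, 15), Add(-14, Mul(-1, 6))), Mul(4, Add(2, 4))))) = Add(134, Mul(-18, Add(Mul(-4, Add(-14, -6)), Mul(4, 6)))) = Add(134, Mul(-18, Add(Mul(-4, -20), 24))) = Add(134, Mul(-18, Add(80, 24))) = Add(134, Mul(-18, 104)) = Add(134, -1872) = -1738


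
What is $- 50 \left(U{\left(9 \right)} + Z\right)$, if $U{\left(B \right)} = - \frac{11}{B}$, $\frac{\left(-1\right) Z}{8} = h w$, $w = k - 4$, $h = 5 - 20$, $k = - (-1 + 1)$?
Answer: $\frac{216550}{9} \approx 24061.0$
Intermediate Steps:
$k = 0$ ($k = \left(-1\right) 0 = 0$)
$h = -15$
$w = -4$ ($w = 0 - 4 = -4$)
$Z = -480$ ($Z = - 8 \left(\left(-15\right) \left(-4\right)\right) = \left(-8\right) 60 = -480$)
$- 50 \left(U{\left(9 \right)} + Z\right) = - 50 \left(- \frac{11}{9} - 480\right) = \left(-50\right) \left(- \frac{4331}{9}\right) = \frac{216550}{9}$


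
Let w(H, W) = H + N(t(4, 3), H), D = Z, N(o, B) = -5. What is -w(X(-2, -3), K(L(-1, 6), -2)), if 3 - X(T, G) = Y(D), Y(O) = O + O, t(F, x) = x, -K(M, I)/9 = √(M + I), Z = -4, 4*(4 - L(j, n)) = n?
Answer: -6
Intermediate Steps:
L(j, n) = 4 - n/4
K(M, I) = -9*√(I + M) (K(M, I) = -9*√(M + I) = -9*√(I + M))
D = -4
Y(O) = 2*O
X(T, G) = 11 (X(T, G) = 3 - 2*(-4) = 3 - 1*(-8) = 3 + 8 = 11)
w(H, W) = -5 + H (w(H, W) = H - 5 = -5 + H)
-w(X(-2, -3), K(L(-1, 6), -2)) = -(-5 + 11) = -1*6 = -6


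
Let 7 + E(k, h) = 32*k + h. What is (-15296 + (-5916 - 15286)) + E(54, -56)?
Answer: -34833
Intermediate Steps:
E(k, h) = -7 + h + 32*k (E(k, h) = -7 + (32*k + h) = -7 + (h + 32*k) = -7 + h + 32*k)
(-15296 + (-5916 - 15286)) + E(54, -56) = (-15296 + (-5916 - 15286)) + (-7 - 56 + 32*54) = (-15296 - 21202) + (-7 - 56 + 1728) = -36498 + 1665 = -34833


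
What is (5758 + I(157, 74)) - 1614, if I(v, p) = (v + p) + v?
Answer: 4532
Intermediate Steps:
I(v, p) = p + 2*v (I(v, p) = (p + v) + v = p + 2*v)
(5758 + I(157, 74)) - 1614 = (5758 + (74 + 2*157)) - 1614 = (5758 + (74 + 314)) - 1614 = (5758 + 388) - 1614 = 6146 - 1614 = 4532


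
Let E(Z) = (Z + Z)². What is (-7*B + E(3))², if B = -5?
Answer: 5041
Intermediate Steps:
E(Z) = 4*Z² (E(Z) = (2*Z)² = 4*Z²)
(-7*B + E(3))² = (-7*(-5) + 4*3²)² = (-1*(-35) + 4*9)² = (35 + 36)² = 71² = 5041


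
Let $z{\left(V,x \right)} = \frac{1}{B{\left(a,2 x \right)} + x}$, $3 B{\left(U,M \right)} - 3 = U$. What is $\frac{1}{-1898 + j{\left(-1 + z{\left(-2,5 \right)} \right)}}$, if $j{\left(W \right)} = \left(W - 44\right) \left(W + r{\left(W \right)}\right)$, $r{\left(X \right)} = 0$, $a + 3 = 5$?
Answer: $- \frac{400}{743951} \approx -0.00053767$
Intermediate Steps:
$a = 2$ ($a = -3 + 5 = 2$)
$B{\left(U,M \right)} = 1 + \frac{U}{3}$
$z{\left(V,x \right)} = \frac{1}{\frac{5}{3} + x}$ ($z{\left(V,x \right)} = \frac{1}{\left(1 + \frac{1}{3} \cdot 2\right) + x} = \frac{1}{\left(1 + \frac{2}{3}\right) + x} = \frac{1}{\frac{5}{3} + x}$)
$j{\left(W \right)} = W \left(-44 + W\right)$ ($j{\left(W \right)} = \left(W - 44\right) \left(W + 0\right) = \left(-44 + W\right) W = W \left(-44 + W\right)$)
$\frac{1}{-1898 + j{\left(-1 + z{\left(-2,5 \right)} \right)}} = \frac{1}{-1898 + \left(-1 + \frac{3}{5 + 3 \cdot 5}\right) \left(-44 - \left(1 - \frac{3}{5 + 3 \cdot 5}\right)\right)} = \frac{1}{-1898 + \left(-1 + \frac{3}{5 + 15}\right) \left(-44 - \left(1 - \frac{3}{5 + 15}\right)\right)} = \frac{1}{-1898 + \left(-1 + \frac{3}{20}\right) \left(-44 - \left(1 - \frac{3}{20}\right)\right)} = \frac{1}{-1898 + \left(-1 + 3 \cdot \frac{1}{20}\right) \left(-44 + \left(-1 + 3 \cdot \frac{1}{20}\right)\right)} = \frac{1}{-1898 + \left(-1 + \frac{3}{20}\right) \left(-44 + \left(-1 + \frac{3}{20}\right)\right)} = \frac{1}{-1898 - \frac{17 \left(-44 - \frac{17}{20}\right)}{20}} = \frac{1}{-1898 - - \frac{15249}{400}} = \frac{1}{-1898 + \frac{15249}{400}} = \frac{1}{- \frac{743951}{400}} = - \frac{400}{743951}$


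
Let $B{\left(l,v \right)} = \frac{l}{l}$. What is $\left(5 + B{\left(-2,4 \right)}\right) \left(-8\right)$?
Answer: $-48$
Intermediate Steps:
$B{\left(l,v \right)} = 1$
$\left(5 + B{\left(-2,4 \right)}\right) \left(-8\right) = \left(5 + 1\right) \left(-8\right) = 6 \left(-8\right) = -48$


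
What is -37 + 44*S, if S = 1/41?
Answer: -1473/41 ≈ -35.927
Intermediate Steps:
S = 1/41 ≈ 0.024390
-37 + 44*S = -37 + 44*(1/41) = -37 + 44/41 = -1473/41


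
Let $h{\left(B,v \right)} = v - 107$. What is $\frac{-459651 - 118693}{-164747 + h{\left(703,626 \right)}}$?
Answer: $\frac{144586}{41057} \approx 3.5216$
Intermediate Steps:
$h{\left(B,v \right)} = -107 + v$
$\frac{-459651 - 118693}{-164747 + h{\left(703,626 \right)}} = \frac{-459651 - 118693}{-164747 + \left(-107 + 626\right)} = - \frac{578344}{-164747 + 519} = - \frac{578344}{-164228} = \left(-578344\right) \left(- \frac{1}{164228}\right) = \frac{144586}{41057}$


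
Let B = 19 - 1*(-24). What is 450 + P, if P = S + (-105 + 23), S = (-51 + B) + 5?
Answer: 365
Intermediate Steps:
B = 43 (B = 19 + 24 = 43)
S = -3 (S = (-51 + 43) + 5 = -8 + 5 = -3)
P = -85 (P = -3 + (-105 + 23) = -3 - 82 = -85)
450 + P = 450 - 85 = 365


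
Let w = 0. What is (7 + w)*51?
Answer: 357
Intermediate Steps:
(7 + w)*51 = (7 + 0)*51 = 7*51 = 357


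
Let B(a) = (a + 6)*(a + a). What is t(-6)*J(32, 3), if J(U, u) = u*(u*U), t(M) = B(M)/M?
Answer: 0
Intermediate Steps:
B(a) = 2*a*(6 + a) (B(a) = (6 + a)*(2*a) = 2*a*(6 + a))
t(M) = 12 + 2*M (t(M) = (2*M*(6 + M))/M = 12 + 2*M)
J(U, u) = U*u² (J(U, u) = u*(U*u) = U*u²)
t(-6)*J(32, 3) = (12 + 2*(-6))*(32*3²) = (12 - 12)*(32*9) = 0*288 = 0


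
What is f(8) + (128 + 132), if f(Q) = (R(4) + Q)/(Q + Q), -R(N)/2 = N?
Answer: 260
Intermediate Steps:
R(N) = -2*N
f(Q) = (-8 + Q)/(2*Q) (f(Q) = (-2*4 + Q)/(Q + Q) = (-8 + Q)/((2*Q)) = (-8 + Q)*(1/(2*Q)) = (-8 + Q)/(2*Q))
f(8) + (128 + 132) = (½)*(-8 + 8)/8 + (128 + 132) = (½)*(⅛)*0 + 260 = 0 + 260 = 260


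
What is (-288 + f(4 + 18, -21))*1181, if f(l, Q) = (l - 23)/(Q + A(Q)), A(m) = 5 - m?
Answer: -1701821/5 ≈ -3.4036e+5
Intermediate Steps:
f(l, Q) = -23/5 + l/5 (f(l, Q) = (l - 23)/(Q + (5 - Q)) = (-23 + l)/5 = (-23 + l)*(1/5) = -23/5 + l/5)
(-288 + f(4 + 18, -21))*1181 = (-288 + (-23/5 + (4 + 18)/5))*1181 = (-288 + (-23/5 + (1/5)*22))*1181 = (-288 + (-23/5 + 22/5))*1181 = (-288 - 1/5)*1181 = -1441/5*1181 = -1701821/5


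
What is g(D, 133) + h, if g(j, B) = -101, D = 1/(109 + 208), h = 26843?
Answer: 26742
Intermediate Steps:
D = 1/317 ≈ 0.0031546
g(D, 133) + h = -101 + 26843 = 26742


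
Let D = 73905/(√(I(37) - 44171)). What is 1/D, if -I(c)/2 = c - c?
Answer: I*√44171/73905 ≈ 0.0028438*I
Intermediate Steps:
I(c) = 0 (I(c) = -2*(c - c) = -2*0 = 0)
D = -73905*I*√44171/44171 (D = 73905/(√(0 - 44171)) = 73905/(√(-44171)) = 73905/((I*√44171)) = 73905*(-I*√44171/44171) = -73905*I*√44171/44171 ≈ -351.65*I)
1/D = 1/(-73905*I*√44171/44171) = I*√44171/73905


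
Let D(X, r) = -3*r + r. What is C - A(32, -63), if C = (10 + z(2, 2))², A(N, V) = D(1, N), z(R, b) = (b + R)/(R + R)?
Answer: 185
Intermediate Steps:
D(X, r) = -2*r
z(R, b) = (R + b)/(2*R) (z(R, b) = (R + b)/((2*R)) = (R + b)*(1/(2*R)) = (R + b)/(2*R))
A(N, V) = -2*N
C = 121 (C = (10 + (½)*(2 + 2)/2)² = (10 + (½)*(½)*4)² = (10 + 1)² = 11² = 121)
C - A(32, -63) = 121 - (-2)*32 = 121 - 1*(-64) = 121 + 64 = 185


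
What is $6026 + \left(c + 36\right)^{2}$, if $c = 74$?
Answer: $18126$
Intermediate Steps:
$6026 + \left(c + 36\right)^{2} = 6026 + \left(74 + 36\right)^{2} = 6026 + 110^{2} = 6026 + 12100 = 18126$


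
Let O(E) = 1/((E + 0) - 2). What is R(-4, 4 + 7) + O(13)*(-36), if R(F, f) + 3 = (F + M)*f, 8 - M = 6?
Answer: -311/11 ≈ -28.273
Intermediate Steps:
M = 2 (M = 8 - 1*6 = 8 - 6 = 2)
R(F, f) = -3 + f*(2 + F) (R(F, f) = -3 + (F + 2)*f = -3 + (2 + F)*f = -3 + f*(2 + F))
O(E) = 1/(-2 + E) (O(E) = 1/(E - 2) = 1/(-2 + E))
R(-4, 4 + 7) + O(13)*(-36) = (-3 + 2*(4 + 7) - 4*(4 + 7)) - 36/(-2 + 13) = (-3 + 2*11 - 4*11) - 36/11 = (-3 + 22 - 44) + (1/11)*(-36) = -25 - 36/11 = -311/11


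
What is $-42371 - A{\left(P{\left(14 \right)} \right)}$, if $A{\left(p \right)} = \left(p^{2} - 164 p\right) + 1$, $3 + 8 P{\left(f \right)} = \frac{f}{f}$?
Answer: $- \frac{678609}{16} \approx -42413.0$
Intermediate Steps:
$P{\left(f \right)} = - \frac{1}{4}$ ($P{\left(f \right)} = - \frac{3}{8} + \frac{f \frac{1}{f}}{8} = - \frac{3}{8} + \frac{1}{8} \cdot 1 = - \frac{3}{8} + \frac{1}{8} = - \frac{1}{4}$)
$A{\left(p \right)} = 1 + p^{2} - 164 p$
$-42371 - A{\left(P{\left(14 \right)} \right)} = -42371 - \left(1 + \left(- \frac{1}{4}\right)^{2} - -41\right) = -42371 - \left(1 + \frac{1}{16} + 41\right) = -42371 - \frac{673}{16} = - \frac{678609}{16}$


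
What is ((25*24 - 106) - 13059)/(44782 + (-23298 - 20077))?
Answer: -1795/201 ≈ -8.9303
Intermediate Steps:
((25*24 - 106) - 13059)/(44782 + (-23298 - 20077)) = ((600 - 106) - 13059)/(44782 - 43375) = (494 - 13059)/1407 = -12565*1/1407 = -1795/201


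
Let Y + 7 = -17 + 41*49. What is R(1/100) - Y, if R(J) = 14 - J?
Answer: -197101/100 ≈ -1971.0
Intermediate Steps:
Y = 1985 (Y = -7 + (-17 + 41*49) = -7 + (-17 + 2009) = -7 + 1992 = 1985)
R(1/100) - Y = (14 - 1/100) - 1*1985 = (14 - 1*1/100) - 1985 = (14 - 1/100) - 1985 = 1399/100 - 1985 = -197101/100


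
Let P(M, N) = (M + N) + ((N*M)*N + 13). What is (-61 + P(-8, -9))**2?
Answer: 508369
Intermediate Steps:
P(M, N) = 13 + M + N + M*N**2 (P(M, N) = (M + N) + ((M*N)*N + 13) = (M + N) + (M*N**2 + 13) = (M + N) + (13 + M*N**2) = 13 + M + N + M*N**2)
(-61 + P(-8, -9))**2 = (-61 + (13 - 8 - 9 - 8*(-9)**2))**2 = (-61 + (13 - 8 - 9 - 8*81))**2 = (-61 + (13 - 8 - 9 - 648))**2 = (-61 - 652)**2 = (-713)**2 = 508369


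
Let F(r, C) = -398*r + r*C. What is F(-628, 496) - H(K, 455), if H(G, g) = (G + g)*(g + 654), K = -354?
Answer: -173553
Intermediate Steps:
H(G, g) = (654 + g)*(G + g) (H(G, g) = (G + g)*(654 + g) = (654 + g)*(G + g))
F(r, C) = -398*r + C*r
F(-628, 496) - H(K, 455) = -628*(-398 + 496) - (455² + 654*(-354) + 654*455 - 354*455) = -628*98 - (207025 - 231516 + 297570 - 161070) = -61544 - 1*112009 = -61544 - 112009 = -173553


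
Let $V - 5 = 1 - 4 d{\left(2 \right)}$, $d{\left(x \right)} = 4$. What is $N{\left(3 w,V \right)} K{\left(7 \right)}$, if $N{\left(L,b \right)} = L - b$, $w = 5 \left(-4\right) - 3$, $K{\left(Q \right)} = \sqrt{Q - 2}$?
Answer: $- 59 \sqrt{5} \approx -131.93$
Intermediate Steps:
$K{\left(Q \right)} = \sqrt{-2 + Q}$
$w = -23$ ($w = -20 - 3 = -23$)
$V = -10$ ($V = 5 + \left(1 - 16\right) = 5 - 15 = -10$)
$N{\left(3 w,V \right)} K{\left(7 \right)} = \left(3 \left(-23\right) - -10\right) \sqrt{-2 + 7} = \left(-69 + 10\right) \sqrt{5} = - 59 \sqrt{5}$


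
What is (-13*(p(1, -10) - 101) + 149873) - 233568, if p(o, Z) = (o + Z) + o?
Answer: -82278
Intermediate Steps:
p(o, Z) = Z + 2*o (p(o, Z) = (Z + o) + o = Z + 2*o)
(-13*(p(1, -10) - 101) + 149873) - 233568 = (-13*((-10 + 2*1) - 101) + 149873) - 233568 = (-13*((-10 + 2) - 101) + 149873) - 233568 = (-13*(-8 - 101) + 149873) - 233568 = (-13*(-109) + 149873) - 233568 = (1417 + 149873) - 233568 = 151290 - 233568 = -82278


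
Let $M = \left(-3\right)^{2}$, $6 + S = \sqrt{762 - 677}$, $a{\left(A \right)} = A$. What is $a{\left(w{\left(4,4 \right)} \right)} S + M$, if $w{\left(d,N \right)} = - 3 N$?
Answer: $81 - 12 \sqrt{85} \approx -29.635$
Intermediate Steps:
$S = -6 + \sqrt{85}$ ($S = -6 + \sqrt{762 - 677} = -6 + \sqrt{85} \approx 3.2195$)
$M = 9$
$a{\left(w{\left(4,4 \right)} \right)} S + M = \left(-3\right) 4 \left(-6 + \sqrt{85}\right) + 9 = - 12 \left(-6 + \sqrt{85}\right) + 9 = \left(72 - 12 \sqrt{85}\right) + 9 = 81 - 12 \sqrt{85}$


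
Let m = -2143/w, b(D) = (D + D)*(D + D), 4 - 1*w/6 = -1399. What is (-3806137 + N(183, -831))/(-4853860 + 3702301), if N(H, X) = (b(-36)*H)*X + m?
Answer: 6668340327985/9693823662 ≈ 687.90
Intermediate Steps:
w = 8418 (w = 24 - 6*(-1399) = 24 + 8394 = 8418)
b(D) = 4*D² (b(D) = (2*D)*(2*D) = 4*D²)
m = -2143/8418 ≈ -0.25457
N(H, X) = -2143/8418 + 5184*H*X (N(H, X) = ((4*(-36)²)*H)*X - 2143/8418 = ((4*1296)*H)*X - 2143/8418 = (5184*H)*X - 2143/8418 = 5184*H*X - 2143/8418 = -2143/8418 + 5184*H*X)
(-3806137 + N(183, -831))/(-4853860 + 3702301) = (-3806137 + (-2143/8418 + 5184*183*(-831)))/(-4853860 + 3702301) = (-3806137 + (-2143/8418 - 788346432))/(-1151559) = (-3806137 - 6636300266719/8418)*(-1/1151559) = -6668340327985/8418*(-1/1151559) = 6668340327985/9693823662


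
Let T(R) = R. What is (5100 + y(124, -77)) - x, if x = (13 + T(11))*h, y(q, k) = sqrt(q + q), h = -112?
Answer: 7788 + 2*sqrt(62) ≈ 7803.8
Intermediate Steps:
y(q, k) = sqrt(2)*sqrt(q) (y(q, k) = sqrt(2*q) = sqrt(2)*sqrt(q))
x = -2688 (x = (13 + 11)*(-112) = 24*(-112) = -2688)
(5100 + y(124, -77)) - x = (5100 + sqrt(2)*sqrt(124)) - 1*(-2688) = (5100 + sqrt(2)*(2*sqrt(31))) + 2688 = (5100 + 2*sqrt(62)) + 2688 = 7788 + 2*sqrt(62)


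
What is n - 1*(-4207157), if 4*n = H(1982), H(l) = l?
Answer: 8415305/2 ≈ 4.2077e+6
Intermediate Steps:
n = 991/2 (n = (¼)*1982 = 991/2 ≈ 495.50)
n - 1*(-4207157) = 991/2 - 1*(-4207157) = 991/2 + 4207157 = 8415305/2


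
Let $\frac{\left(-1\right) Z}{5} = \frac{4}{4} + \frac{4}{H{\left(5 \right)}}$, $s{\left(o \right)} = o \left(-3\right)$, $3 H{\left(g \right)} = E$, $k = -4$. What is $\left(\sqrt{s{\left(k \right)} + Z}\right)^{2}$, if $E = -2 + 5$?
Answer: $-13$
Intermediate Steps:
$E = 3$
$H{\left(g \right)} = 1$ ($H{\left(g \right)} = \frac{1}{3} \cdot 3 = 1$)
$s{\left(o \right)} = - 3 o$
$Z = -25$ ($Z = - 5 \left(\frac{4}{4} + \frac{4}{1}\right) = - 5 \left(4 \cdot \frac{1}{4} + 4 \cdot 1\right) = - 5 \left(1 + 4\right) = \left(-5\right) 5 = -25$)
$\left(\sqrt{s{\left(k \right)} + Z}\right)^{2} = \left(\sqrt{\left(-3\right) \left(-4\right) - 25}\right)^{2} = \left(\sqrt{12 - 25}\right)^{2} = \left(\sqrt{-13}\right)^{2} = \left(i \sqrt{13}\right)^{2} = -13$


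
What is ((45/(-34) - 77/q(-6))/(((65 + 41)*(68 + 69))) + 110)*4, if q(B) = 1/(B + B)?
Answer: 54343651/123437 ≈ 440.25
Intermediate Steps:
q(B) = 1/(2*B)
((45/(-34) - 77/q(-6))/(((65 + 41)*(68 + 69))) + 110)*4 = ((45/(-34) - 77/((½)/(-6)))/(((65 + 41)*(68 + 69))) + 110)*4 = ((45*(-1/34) - 77/((½)*(-⅙)))/((106*137)) + 110)*4 = ((-45/34 - 77/(-1/12))/14522 + 110)*4 = ((-45/34 - 77*(-12))*(1/14522) + 110)*4 = ((-45/34 + 924)*(1/14522) + 110)*4 = ((31371/34)*(1/14522) + 110)*4 = (31371/493748 + 110)*4 = (54343651/493748)*4 = 54343651/123437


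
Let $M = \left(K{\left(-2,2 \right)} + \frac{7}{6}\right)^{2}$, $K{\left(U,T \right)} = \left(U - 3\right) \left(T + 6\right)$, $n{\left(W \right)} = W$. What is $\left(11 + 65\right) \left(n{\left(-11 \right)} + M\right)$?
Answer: $\frac{1023967}{9} \approx 1.1377 \cdot 10^{5}$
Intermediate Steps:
$K{\left(U,T \right)} = \left(-3 + U\right) \left(6 + T\right)$
$M = \frac{54289}{36}$ ($M = \left(\left(-18 - 6 + 6 \left(-2\right) + 2 \left(-2\right)\right) + \frac{7}{6}\right)^{2} = \left(\left(-18 - 6 - 12 - 4\right) + 7 \cdot \frac{1}{6}\right)^{2} = \left(-40 + \frac{7}{6}\right)^{2} = \left(- \frac{233}{6}\right)^{2} = \frac{54289}{36} \approx 1508.0$)
$\left(11 + 65\right) \left(n{\left(-11 \right)} + M\right) = \left(11 + 65\right) \left(-11 + \frac{54289}{36}\right) = 76 \cdot \frac{53893}{36} = \frac{1023967}{9}$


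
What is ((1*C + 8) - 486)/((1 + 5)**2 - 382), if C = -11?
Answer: 489/346 ≈ 1.4133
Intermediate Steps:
((1*C + 8) - 486)/((1 + 5)**2 - 382) = ((1*(-11) + 8) - 486)/((1 + 5)**2 - 382) = ((-11 + 8) - 486)/(6**2 - 382) = (-3 - 486)/(36 - 382) = -489/(-346) = -489*(-1/346) = 489/346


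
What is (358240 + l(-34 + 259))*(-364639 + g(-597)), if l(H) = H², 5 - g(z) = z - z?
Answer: -149086080410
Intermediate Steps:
g(z) = 5 (g(z) = 5 - (z - z) = 5 - 1*0 = 5 + 0 = 5)
(358240 + l(-34 + 259))*(-364639 + g(-597)) = (358240 + (-34 + 259)²)*(-364639 + 5) = (358240 + 225²)*(-364634) = (358240 + 50625)*(-364634) = 408865*(-364634) = -149086080410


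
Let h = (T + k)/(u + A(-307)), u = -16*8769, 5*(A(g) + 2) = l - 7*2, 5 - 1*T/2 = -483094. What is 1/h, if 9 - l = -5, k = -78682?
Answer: -70153/443758 ≈ -0.15809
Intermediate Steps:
T = 966198 (T = 10 - 2*(-483094) = 10 + 966188 = 966198)
l = 14 (l = 9 - 1*(-5) = 9 + 5 = 14)
A(g) = -2 (A(g) = -2 + (14 - 7*2)/5 = -2 + (14 - 14)/5 = -2 + (1/5)*0 = -2 + 0 = -2)
u = -140304
h = -443758/70153 (h = (966198 - 78682)/(-140304 - 2) = 887516/(-140306) = 887516*(-1/140306) = -443758/70153 ≈ -6.3256)
1/h = 1/(-443758/70153) = -70153/443758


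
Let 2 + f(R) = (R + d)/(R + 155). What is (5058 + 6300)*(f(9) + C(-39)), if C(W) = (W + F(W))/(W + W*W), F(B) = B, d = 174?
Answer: -16577001/1558 ≈ -10640.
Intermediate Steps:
f(R) = -2 + (174 + R)/(155 + R) (f(R) = -2 + (R + 174)/(R + 155) = -2 + (174 + R)/(155 + R))
C(W) = 2*W/(W + W²) (C(W) = (W + W)/(W + W*W) = (2*W)/(W + W²) = 2*W/(W + W²))
(5058 + 6300)*(f(9) + C(-39)) = (5058 + 6300)*((-136 - 1*9)/(155 + 9) + 2/(1 - 39)) = 11358*((-136 - 9)/164 + 2/(-38)) = 11358*((1/164)*(-145) + 2*(-1/38)) = 11358*(-145/164 - 1/19) = 11358*(-2919/3116) = -16577001/1558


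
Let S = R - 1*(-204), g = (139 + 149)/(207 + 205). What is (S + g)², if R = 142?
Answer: 1275204100/10609 ≈ 1.2020e+5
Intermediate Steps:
g = 72/103 (g = 288/412 = 288*(1/412) = 72/103 ≈ 0.69903)
S = 346 (S = 142 - 1*(-204) = 142 + 204 = 346)
(S + g)² = (346 + 72/103)² = (35710/103)² = 1275204100/10609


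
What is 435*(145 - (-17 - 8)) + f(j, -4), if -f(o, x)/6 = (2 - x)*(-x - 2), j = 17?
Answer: 73878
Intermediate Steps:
f(o, x) = -6*(-2 - x)*(2 - x) (f(o, x) = -6*(2 - x)*(-x - 2) = -6*(2 - x)*(-2 - x) = -6*(-2 - x)*(2 - x))
435*(145 - (-17 - 8)) + f(j, -4) = 435*(145 - (-17 - 8)) + (24 - 6*(-4)**2) = 435*(145 - 1*(-25)) + (24 - 6*16) = 435*(145 + 25) + (24 - 96) = 435*170 - 72 = 73950 - 72 = 73878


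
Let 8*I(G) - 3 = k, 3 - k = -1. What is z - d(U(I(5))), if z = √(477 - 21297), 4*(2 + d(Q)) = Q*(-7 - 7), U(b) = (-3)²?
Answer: 67/2 + 2*I*√5205 ≈ 33.5 + 144.29*I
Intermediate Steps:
k = 4 (k = 3 - 1*(-1) = 3 + 1 = 4)
I(G) = 7/8 (I(G) = 3/8 + (⅛)*4 = 3/8 + ½ = 7/8)
U(b) = 9
d(Q) = -2 - 7*Q/2 (d(Q) = -2 + (Q*(-7 - 7))/4 = -2 + (Q*(-14))/4 = -2 + (-14*Q)/4 = -2 - 7*Q/2)
z = 2*I*√5205 (z = √(-20820) = 2*I*√5205 ≈ 144.29*I)
z - d(U(I(5))) = 2*I*√5205 - (-2 - 7/2*9) = 2*I*√5205 - (-2 - 63/2) = 2*I*√5205 - 1*(-67/2) = 2*I*√5205 + 67/2 = 67/2 + 2*I*√5205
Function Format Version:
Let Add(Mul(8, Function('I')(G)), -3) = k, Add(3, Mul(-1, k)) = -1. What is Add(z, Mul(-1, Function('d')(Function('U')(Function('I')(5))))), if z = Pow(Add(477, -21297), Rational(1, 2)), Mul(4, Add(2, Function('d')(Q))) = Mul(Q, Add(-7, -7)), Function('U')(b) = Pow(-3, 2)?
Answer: Add(Rational(67, 2), Mul(2, I, Pow(5205, Rational(1, 2)))) ≈ Add(33.500, Mul(144.29, I))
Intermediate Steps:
k = 4 (k = Add(3, Mul(-1, -1)) = Add(3, 1) = 4)
Function('I')(G) = Rational(7, 8) (Function('I')(G) = Add(Rational(3, 8), Mul(Rational(1, 8), 4)) = Add(Rational(3, 8), Rational(1, 2)) = Rational(7, 8))
Function('U')(b) = 9
Function('d')(Q) = Add(-2, Mul(Rational(-7, 2), Q)) (Function('d')(Q) = Add(-2, Mul(Rational(1, 4), Mul(Q, Add(-7, -7)))) = Add(-2, Mul(Rational(1, 4), Mul(Q, -14))) = Add(-2, Mul(Rational(1, 4), Mul(-14, Q))) = Add(-2, Mul(Rational(-7, 2), Q)))
z = Mul(2, I, Pow(5205, Rational(1, 2))) (z = Pow(-20820, Rational(1, 2)) = Mul(2, I, Pow(5205, Rational(1, 2))) ≈ Mul(144.29, I))
Add(z, Mul(-1, Function('d')(Function('U')(Function('I')(5))))) = Add(Mul(2, I, Pow(5205, Rational(1, 2))), Mul(-1, Add(-2, Mul(Rational(-7, 2), 9)))) = Add(Mul(2, I, Pow(5205, Rational(1, 2))), Mul(-1, Add(-2, Rational(-63, 2)))) = Add(Mul(2, I, Pow(5205, Rational(1, 2))), Mul(-1, Rational(-67, 2))) = Add(Mul(2, I, Pow(5205, Rational(1, 2))), Rational(67, 2)) = Add(Rational(67, 2), Mul(2, I, Pow(5205, Rational(1, 2))))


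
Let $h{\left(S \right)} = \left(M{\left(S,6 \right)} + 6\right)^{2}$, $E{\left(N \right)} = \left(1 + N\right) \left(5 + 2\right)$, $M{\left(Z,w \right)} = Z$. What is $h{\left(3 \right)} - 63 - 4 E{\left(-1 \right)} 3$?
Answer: $81$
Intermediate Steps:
$E{\left(N \right)} = 7 + 7 N$ ($E{\left(N \right)} = \left(1 + N\right) 7 = 7 + 7 N$)
$h{\left(S \right)} = \left(6 + S\right)^{2}$ ($h{\left(S \right)} = \left(S + 6\right)^{2} = \left(6 + S\right)^{2}$)
$h{\left(3 \right)} - 63 - 4 E{\left(-1 \right)} 3 = \left(6 + 3\right)^{2} - 63 - 4 \left(7 + 7 \left(-1\right)\right) 3 = 9^{2} - 63 - 4 \left(7 - 7\right) 3 = 81 - 63 \left(-4\right) 0 \cdot 3 = 81 - 63 \cdot 0 \cdot 3 = 81 - 0 = 81 + 0 = 81$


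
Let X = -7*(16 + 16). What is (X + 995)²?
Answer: 594441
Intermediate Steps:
X = -224 (X = -7*32 = -224)
(X + 995)² = (-224 + 995)² = 771² = 594441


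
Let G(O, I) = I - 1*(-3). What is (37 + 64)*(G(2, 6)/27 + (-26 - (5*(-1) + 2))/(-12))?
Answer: 909/4 ≈ 227.25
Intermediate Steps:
G(O, I) = 3 + I (G(O, I) = I + 3 = 3 + I)
(37 + 64)*(G(2, 6)/27 + (-26 - (5*(-1) + 2))/(-12)) = (37 + 64)*((3 + 6)/27 + (-26 - (5*(-1) + 2))/(-12)) = 101*(9*(1/27) + (-26 - (-5 + 2))*(-1/12)) = 101*(⅓ + (-26 - 1*(-3))*(-1/12)) = 101*(⅓ + (-26 + 3)*(-1/12)) = 101*(⅓ - 23*(-1/12)) = 101*(⅓ + 23/12) = 101*(9/4) = 909/4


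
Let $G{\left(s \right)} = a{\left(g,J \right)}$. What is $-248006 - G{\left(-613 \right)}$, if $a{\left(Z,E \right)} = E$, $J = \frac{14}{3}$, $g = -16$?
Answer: $- \frac{744032}{3} \approx -2.4801 \cdot 10^{5}$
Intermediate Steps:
$J = \frac{14}{3}$ ($J = 14 \cdot \frac{1}{3} = \frac{14}{3} \approx 4.6667$)
$G{\left(s \right)} = \frac{14}{3}$
$-248006 - G{\left(-613 \right)} = -248006 - \frac{14}{3} = - \frac{744032}{3}$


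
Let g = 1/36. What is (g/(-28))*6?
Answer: -1/168 ≈ -0.0059524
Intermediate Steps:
g = 1/36 ≈ 0.027778
(g/(-28))*6 = ((1/36)/(-28))*6 = ((1/36)*(-1/28))*6 = -1/1008*6 = -1/168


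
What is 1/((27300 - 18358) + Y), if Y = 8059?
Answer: 1/17001 ≈ 5.8820e-5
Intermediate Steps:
1/((27300 - 18358) + Y) = 1/((27300 - 18358) + 8059) = 1/(8942 + 8059) = 1/17001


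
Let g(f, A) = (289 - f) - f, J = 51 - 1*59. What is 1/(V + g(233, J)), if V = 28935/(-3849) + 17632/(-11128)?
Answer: -1784653/332127508 ≈ -0.0053734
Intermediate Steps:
J = -8 (J = 51 - 59 = -8)
g(f, A) = 289 - 2*f
V = -16243927/1784653 (V = 28935*(-1/3849) + 17632*(-1/11128) = -9645/1283 - 2204/1391 = -16243927/1784653 ≈ -9.1020)
1/(V + g(233, J)) = 1/(-16243927/1784653 + (289 - 2*233)) = 1/(-16243927/1784653 + (289 - 466)) = 1/(-16243927/1784653 - 177) = 1/(-332127508/1784653) = -1784653/332127508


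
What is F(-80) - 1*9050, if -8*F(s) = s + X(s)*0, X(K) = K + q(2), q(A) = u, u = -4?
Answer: -9040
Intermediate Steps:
q(A) = -4
X(K) = -4 + K (X(K) = K - 4 = -4 + K)
F(s) = -s/8 (F(s) = -(s + (-4 + s)*0)/8 = -(s + 0)/8 = -s/8)
F(-80) - 1*9050 = -⅛*(-80) - 1*9050 = 10 - 9050 = -9040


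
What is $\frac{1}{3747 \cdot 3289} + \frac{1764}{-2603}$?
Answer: $- \frac{21739327009}{32079067449} \approx -0.67768$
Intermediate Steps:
$\frac{1}{3747 \cdot 3289} + \frac{1764}{-2603} = \frac{1}{3747} \cdot \frac{1}{3289} + 1764 \left(- \frac{1}{2603}\right) = \frac{1}{12323883} - \frac{1764}{2603} = - \frac{21739327009}{32079067449}$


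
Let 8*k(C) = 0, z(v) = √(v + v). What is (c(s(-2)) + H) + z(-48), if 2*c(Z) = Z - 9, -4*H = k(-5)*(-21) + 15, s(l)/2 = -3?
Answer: -45/4 + 4*I*√6 ≈ -11.25 + 9.798*I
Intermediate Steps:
s(l) = -6 (s(l) = 2*(-3) = -6)
z(v) = √2*√v (z(v) = √(2*v) = √2*√v)
k(C) = 0 (k(C) = (⅛)*0 = 0)
H = -15/4 (H = -(0*(-21) + 15)/4 = -(0 + 15)/4 = -¼*15 = -15/4 ≈ -3.7500)
c(Z) = -9/2 + Z/2 (c(Z) = (Z - 9)/2 = (-9 + Z)/2 = -9/2 + Z/2)
(c(s(-2)) + H) + z(-48) = ((-9/2 + (½)*(-6)) - 15/4) + √2*√(-48) = ((-9/2 - 3) - 15/4) + √2*(4*I*√3) = (-15/2 - 15/4) + 4*I*√6 = -45/4 + 4*I*√6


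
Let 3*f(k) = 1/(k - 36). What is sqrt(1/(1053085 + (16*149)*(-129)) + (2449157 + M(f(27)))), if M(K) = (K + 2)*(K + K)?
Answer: 4*sqrt(62026393473088562273)/20129823 ≈ 1565.0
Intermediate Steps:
f(k) = 1/(3*(-36 + k)) (f(k) = 1/(3*(k - 36)) = 1/(3*(-36 + k)))
M(K) = 2*K*(2 + K) (M(K) = (2 + K)*(2*K) = 2*K*(2 + K))
sqrt(1/(1053085 + (16*149)*(-129)) + (2449157 + M(f(27)))) = sqrt(1/(1053085 + (16*149)*(-129)) + (2449157 + 2*(1/(3*(-36 + 27)))*(2 + 1/(3*(-36 + 27))))) = sqrt(1/(1053085 + 2384*(-129)) + (2449157 + 2*((1/3)/(-9))*(2 + (1/3)/(-9)))) = sqrt(1/(1053085 - 307536) + (2449157 + 2*((1/3)*(-1/9))*(2 + (1/3)*(-1/9)))) = sqrt(1/745549 + (2449157 + 2*(-1/27)*(2 - 1/27))) = sqrt(1/745549 + (2449157 + 2*(-1/27)*(53/27))) = sqrt(1/745549 + (2449157 - 106/729)) = sqrt(1/745549 + 1785435347/729) = sqrt(1331129537521232/543505221) = 4*sqrt(62026393473088562273)/20129823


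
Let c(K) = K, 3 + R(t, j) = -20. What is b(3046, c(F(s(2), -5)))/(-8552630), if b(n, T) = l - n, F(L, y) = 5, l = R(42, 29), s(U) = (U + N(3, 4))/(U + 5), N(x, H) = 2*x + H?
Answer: 3069/8552630 ≈ 0.00035884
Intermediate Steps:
N(x, H) = H + 2*x
R(t, j) = -23 (R(t, j) = -3 - 20 = -23)
s(U) = (10 + U)/(5 + U) (s(U) = (U + (4 + 2*3))/(U + 5) = (U + (4 + 6))/(5 + U) = (U + 10)/(5 + U) = (10 + U)/(5 + U))
l = -23
b(n, T) = -23 - n
b(3046, c(F(s(2), -5)))/(-8552630) = (-23 - 1*3046)/(-8552630) = (-23 - 3046)*(-1/8552630) = -3069*(-1/8552630) = 3069/8552630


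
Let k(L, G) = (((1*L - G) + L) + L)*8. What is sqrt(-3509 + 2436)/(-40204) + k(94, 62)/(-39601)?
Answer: -1760/39601 - I*sqrt(1073)/40204 ≈ -0.044443 - 0.00081476*I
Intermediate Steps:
k(L, G) = -8*G + 24*L (k(L, G) = (((L - G) + L) + L)*8 = ((-G + 2*L) + L)*8 = (-G + 3*L)*8 = -8*G + 24*L)
sqrt(-3509 + 2436)/(-40204) + k(94, 62)/(-39601) = sqrt(-3509 + 2436)/(-40204) + (-8*62 + 24*94)/(-39601) = sqrt(-1073)*(-1/40204) + (-496 + 2256)*(-1/39601) = (I*sqrt(1073))*(-1/40204) + 1760*(-1/39601) = -I*sqrt(1073)/40204 - 1760/39601 = -1760/39601 - I*sqrt(1073)/40204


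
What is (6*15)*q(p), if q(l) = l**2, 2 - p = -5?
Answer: 4410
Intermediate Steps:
p = 7 (p = 2 - 1*(-5) = 2 + 5 = 7)
(6*15)*q(p) = (6*15)*7**2 = 90*49 = 4410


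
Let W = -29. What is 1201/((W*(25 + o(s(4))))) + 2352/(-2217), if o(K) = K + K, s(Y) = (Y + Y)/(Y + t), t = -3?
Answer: -1819715/878671 ≈ -2.0710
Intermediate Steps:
s(Y) = 2*Y/(-3 + Y) (s(Y) = (Y + Y)/(Y - 3) = (2*Y)/(-3 + Y) = 2*Y/(-3 + Y))
o(K) = 2*K
1201/((W*(25 + o(s(4))))) + 2352/(-2217) = 1201/((-29*(25 + 2*(2*4/(-3 + 4))))) + 2352/(-2217) = 1201/((-29*(25 + 2*(2*4/1)))) + 2352*(-1/2217) = 1201/((-29*(25 + 2*(2*4*1)))) - 784/739 = 1201/((-29*(25 + 2*8))) - 784/739 = 1201/((-29*(25 + 16))) - 784/739 = 1201/((-29*41)) - 784/739 = 1201/(-1189) - 784/739 = 1201*(-1/1189) - 784/739 = -1201/1189 - 784/739 = -1819715/878671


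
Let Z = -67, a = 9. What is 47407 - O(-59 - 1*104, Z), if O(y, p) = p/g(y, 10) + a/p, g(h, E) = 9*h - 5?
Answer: 4675476727/98624 ≈ 47407.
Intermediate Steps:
g(h, E) = -5 + 9*h
O(y, p) = 9/p + p/(-5 + 9*y) (O(y, p) = p/(-5 + 9*y) + 9/p = 9/p + p/(-5 + 9*y))
47407 - O(-59 - 1*104, Z) = 47407 - (-45 + (-67)² + 81*(-59 - 1*104))/((-67)*(-5 + 9*(-59 - 1*104))) = 47407 - (-1)*(-45 + 4489 + 81*(-59 - 104))/(67*(-5 + 9*(-59 - 104))) = 47407 - (-1)*(-45 + 4489 + 81*(-163))/(67*(-5 + 9*(-163))) = 47407 - (-1)*(-45 + 4489 - 13203)/(67*(-5 - 1467)) = 47407 - (-1)*(-8759)/(67*(-1472)) = 47407 - (-1)*(-1)*(-8759)/(67*1472) = 47407 - 1*(-8759/98624) = 47407 + 8759/98624 = 4675476727/98624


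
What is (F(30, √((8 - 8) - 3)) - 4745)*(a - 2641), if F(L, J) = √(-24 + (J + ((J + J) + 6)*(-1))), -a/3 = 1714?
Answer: 36930335 - 7783*√(-30 - I*√3) ≈ 3.6929e+7 + 42647.0*I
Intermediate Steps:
a = -5142 (a = -3*1714 = -5142)
F(L, J) = √(-30 - J) (F(L, J) = √(-24 + (J + (2*J + 6)*(-1))) = √(-24 + (J + (6 + 2*J)*(-1))) = √(-24 + (J + (-6 - 2*J))) = √(-24 + (-6 - J)) = √(-30 - J))
(F(30, √((8 - 8) - 3)) - 4745)*(a - 2641) = (√(-30 - √((8 - 8) - 3)) - 4745)*(-5142 - 2641) = (√(-30 - √(0 - 3)) - 4745)*(-7783) = (√(-30 - √(-3)) - 4745)*(-7783) = (√(-30 - I*√3) - 4745)*(-7783) = (-4745 + √(-30 - I*√3))*(-7783) = 36930335 - 7783*√(-30 - I*√3)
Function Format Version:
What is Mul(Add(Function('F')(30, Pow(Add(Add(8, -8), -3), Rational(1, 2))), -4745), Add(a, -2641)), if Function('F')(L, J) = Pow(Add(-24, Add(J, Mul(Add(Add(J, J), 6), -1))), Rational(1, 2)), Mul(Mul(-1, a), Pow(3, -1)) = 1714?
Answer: Add(36930335, Mul(-7783, Pow(Add(-30, Mul(-1, I, Pow(3, Rational(1, 2)))), Rational(1, 2)))) ≈ Add(3.6929e+7, Mul(42647., I))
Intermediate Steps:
a = -5142 (a = Mul(-3, 1714) = -5142)
Function('F')(L, J) = Pow(Add(-30, Mul(-1, J)), Rational(1, 2)) (Function('F')(L, J) = Pow(Add(-24, Add(J, Mul(Add(Mul(2, J), 6), -1))), Rational(1, 2)) = Pow(Add(-24, Add(J, Mul(Add(6, Mul(2, J)), -1))), Rational(1, 2)) = Pow(Add(-24, Add(J, Add(-6, Mul(-2, J)))), Rational(1, 2)) = Pow(Add(-24, Add(-6, Mul(-1, J))), Rational(1, 2)) = Pow(Add(-30, Mul(-1, J)), Rational(1, 2)))
Mul(Add(Function('F')(30, Pow(Add(Add(8, -8), -3), Rational(1, 2))), -4745), Add(a, -2641)) = Mul(Add(Pow(Add(-30, Mul(-1, Pow(Add(Add(8, -8), -3), Rational(1, 2)))), Rational(1, 2)), -4745), Add(-5142, -2641)) = Mul(Add(Pow(Add(-30, Mul(-1, Pow(Add(0, -3), Rational(1, 2)))), Rational(1, 2)), -4745), -7783) = Mul(Add(Pow(Add(-30, Mul(-1, Pow(-3, Rational(1, 2)))), Rational(1, 2)), -4745), -7783) = Mul(Add(Pow(Add(-30, Mul(-1, Mul(I, Pow(3, Rational(1, 2))))), Rational(1, 2)), -4745), -7783) = Mul(Add(Pow(Add(-30, Mul(-1, I, Pow(3, Rational(1, 2)))), Rational(1, 2)), -4745), -7783) = Mul(Add(-4745, Pow(Add(-30, Mul(-1, I, Pow(3, Rational(1, 2)))), Rational(1, 2))), -7783) = Add(36930335, Mul(-7783, Pow(Add(-30, Mul(-1, I, Pow(3, Rational(1, 2)))), Rational(1, 2))))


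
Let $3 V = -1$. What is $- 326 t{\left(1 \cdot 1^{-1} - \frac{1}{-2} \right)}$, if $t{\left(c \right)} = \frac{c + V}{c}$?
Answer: $- \frac{2282}{9} \approx -253.56$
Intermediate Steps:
$V = - \frac{1}{3}$ ($V = \frac{1}{3} \left(-1\right) = - \frac{1}{3} \approx -0.33333$)
$t{\left(c \right)} = \frac{- \frac{1}{3} + c}{c}$ ($t{\left(c \right)} = \frac{c - \frac{1}{3}}{c} = \frac{- \frac{1}{3} + c}{c}$)
$- 326 t{\left(1 \cdot 1^{-1} - \frac{1}{-2} \right)} = - 326 \frac{- \frac{1}{3} + \left(1 \cdot 1^{-1} - \frac{1}{-2}\right)}{1 \cdot 1^{-1} - \frac{1}{-2}} = - 326 \frac{- \frac{1}{3} + \left(1 \cdot 1 - - \frac{1}{2}\right)}{1 \cdot 1 - - \frac{1}{2}} = - 326 \frac{- \frac{1}{3} + \left(1 + \frac{1}{2}\right)}{1 + \frac{1}{2}} = - 326 \frac{- \frac{1}{3} + \frac{3}{2}}{\frac{3}{2}} = - 326 \cdot \frac{2}{3} \cdot \frac{7}{6} = \left(-326\right) \frac{7}{9} = - \frac{2282}{9}$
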